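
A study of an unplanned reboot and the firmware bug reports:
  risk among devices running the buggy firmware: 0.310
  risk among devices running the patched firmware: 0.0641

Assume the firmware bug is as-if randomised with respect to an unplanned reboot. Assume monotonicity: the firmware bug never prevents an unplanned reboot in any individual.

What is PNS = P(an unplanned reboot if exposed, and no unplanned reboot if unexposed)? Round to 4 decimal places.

Let p₁ = 0.31, p₀ = 0.0641.
Under exogeneity and monotonicity, PNS = p₁ − p₀.
PNS = 0.31 − 0.0641 = 0.2459

PNS ≈ 0.2459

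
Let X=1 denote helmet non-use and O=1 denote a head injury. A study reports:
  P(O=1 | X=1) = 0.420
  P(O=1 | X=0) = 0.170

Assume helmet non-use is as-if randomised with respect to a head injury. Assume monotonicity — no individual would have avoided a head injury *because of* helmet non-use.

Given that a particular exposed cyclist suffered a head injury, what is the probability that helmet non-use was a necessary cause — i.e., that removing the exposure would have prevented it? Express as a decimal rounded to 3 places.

Let p₁ = 0.42, p₀ = 0.17.
Under exogeneity and monotonicity, PN = (p₁ − p₀) / p₁.
PN = (0.42 − 0.17) / 0.42 = 0.25 / 0.42 ≈ 0.5952

PN ≈ 0.595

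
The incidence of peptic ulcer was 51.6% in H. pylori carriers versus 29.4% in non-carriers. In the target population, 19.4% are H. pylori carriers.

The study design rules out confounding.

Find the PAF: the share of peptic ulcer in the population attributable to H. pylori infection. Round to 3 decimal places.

PAF ≈ 0.128

p₁ = 0.516, p₀ = 0.294.
Overall risk P(Y=1) = π·p₁ + (1−π)·p₀ = 0.194×0.516 + 0.806×0.294 = 0.33707.
Under exogeneity, PAF = [P(Y=1) − p₀] / P(Y=1).
PAF = (0.33707 − 0.294) / 0.33707 ≈ 0.1278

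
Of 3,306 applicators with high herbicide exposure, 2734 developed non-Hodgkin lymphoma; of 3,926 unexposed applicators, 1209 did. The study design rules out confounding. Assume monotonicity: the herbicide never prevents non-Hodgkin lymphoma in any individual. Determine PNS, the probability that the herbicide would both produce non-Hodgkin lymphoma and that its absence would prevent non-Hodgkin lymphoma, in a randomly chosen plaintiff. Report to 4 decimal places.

p₁ = P(outcome | exposed) = 2734/3306 = 0.82698
p₀ = P(outcome | unexposed) = 1209/3926 = 0.30795
Under exogeneity and monotonicity, PNS = p₁ − p₀.
PNS = 0.82698 − 0.30795 = 0.51903

PNS ≈ 0.5190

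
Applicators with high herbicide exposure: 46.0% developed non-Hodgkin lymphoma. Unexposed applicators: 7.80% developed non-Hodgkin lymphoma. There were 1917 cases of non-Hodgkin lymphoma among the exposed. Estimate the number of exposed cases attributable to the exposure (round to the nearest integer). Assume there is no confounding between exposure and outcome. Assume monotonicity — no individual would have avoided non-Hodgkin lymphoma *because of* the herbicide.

about 1592 cases

p₁ = 0.46, p₀ = 0.078.
PN = (p₁ − p₀)/p₁ = (0.46 − 0.078) / 0.46 ≈ 0.83043.
Attributable cases ≈ PN × (exposed cases) = 0.83043 × 1917 ≈ 1591.94.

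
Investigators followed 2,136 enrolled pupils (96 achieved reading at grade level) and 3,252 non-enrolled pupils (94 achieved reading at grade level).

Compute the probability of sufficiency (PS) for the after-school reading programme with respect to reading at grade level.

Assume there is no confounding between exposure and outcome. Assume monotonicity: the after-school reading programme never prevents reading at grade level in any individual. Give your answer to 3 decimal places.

PS ≈ 0.017

p₁ = P(outcome | exposed) = 96/2136 = 0.044944
p₀ = P(outcome | unexposed) = 94/3252 = 0.028905
Under exogeneity and monotonicity, PS = (p₁ − p₀) / (1 − p₀).
PS = (0.044944 − 0.028905) / (1 − 0.028905) = 0.016039 / 0.97109 ≈ 0.0165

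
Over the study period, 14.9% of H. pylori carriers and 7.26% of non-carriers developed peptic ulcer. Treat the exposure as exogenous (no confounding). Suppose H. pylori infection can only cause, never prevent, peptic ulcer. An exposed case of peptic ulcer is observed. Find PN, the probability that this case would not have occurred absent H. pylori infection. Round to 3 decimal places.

p₁ = 0.149, p₀ = 0.0726.
Under exogeneity and monotonicity, PN = (p₁ − p₀) / p₁.
PN = (0.149 − 0.0726) / 0.149 = 0.0764 / 0.149 ≈ 0.5128

PN ≈ 0.513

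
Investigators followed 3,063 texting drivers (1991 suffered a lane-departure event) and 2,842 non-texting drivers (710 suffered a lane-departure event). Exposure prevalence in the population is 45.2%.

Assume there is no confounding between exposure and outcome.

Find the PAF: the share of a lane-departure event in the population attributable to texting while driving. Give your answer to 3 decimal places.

p₁ = P(outcome | exposed) = 1991/3063 = 0.65002
p₀ = P(outcome | unexposed) = 710/2842 = 0.24982
Overall risk P(Y=1) = π·p₁ + (1−π)·p₀ = 0.452×0.65002 + 0.548×0.24982 = 0.43071.
Under exogeneity, PAF = [P(Y=1) − p₀] / P(Y=1).
PAF = (0.43071 − 0.24982) / 0.43071 ≈ 0.4200

PAF ≈ 0.420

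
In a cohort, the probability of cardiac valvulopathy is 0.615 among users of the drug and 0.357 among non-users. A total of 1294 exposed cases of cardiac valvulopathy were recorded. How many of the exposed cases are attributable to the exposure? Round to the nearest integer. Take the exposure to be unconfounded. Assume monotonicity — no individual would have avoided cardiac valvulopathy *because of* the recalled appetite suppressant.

Let p₁ = 0.615, p₀ = 0.357.
PN = (p₁ − p₀)/p₁ = (0.615 − 0.357) / 0.615 ≈ 0.41951.
Attributable cases ≈ PN × (exposed cases) = 0.41951 × 1294 ≈ 542.85.

about 543 cases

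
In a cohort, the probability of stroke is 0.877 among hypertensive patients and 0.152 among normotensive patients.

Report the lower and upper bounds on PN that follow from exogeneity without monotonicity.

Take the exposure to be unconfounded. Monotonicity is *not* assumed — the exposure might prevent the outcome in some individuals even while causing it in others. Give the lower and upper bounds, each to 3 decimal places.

0.827 ≤ PN ≤ 0.967

Let p₁ = 0.877, p₀ = 0.152.
Under exogeneity alone the bounds on PN are max{0,(p₁−p₀)/p₁} ≤ PN ≤ min{1,(1−p₀)/p₁}.
  lower = (p₁ − p₀)/p₁ = 0.725 / 0.877 ≈ 0.8267
  upper = min{1, (1 − p₀)/p₁} = 0.848 / 0.877 ≈ 0.9669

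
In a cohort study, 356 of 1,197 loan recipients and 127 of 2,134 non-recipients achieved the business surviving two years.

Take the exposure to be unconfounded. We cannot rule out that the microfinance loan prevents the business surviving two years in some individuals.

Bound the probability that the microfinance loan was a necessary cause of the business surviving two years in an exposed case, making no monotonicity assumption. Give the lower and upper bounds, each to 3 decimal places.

0.800 ≤ PN ≤ 1.000

p₁ = P(outcome | exposed) = 356/1197 = 0.29741
p₀ = P(outcome | unexposed) = 127/2134 = 0.059513
Under exogeneity alone the bounds on PN are max{0,(p₁−p₀)/p₁} ≤ PN ≤ min{1,(1−p₀)/p₁}.
  lower = (p₁ − p₀)/p₁ = 0.2379 / 0.29741 ≈ 0.7999
  upper = min{1, (1 − p₀)/p₁} = 0.94049 / 0.29741 ≈ 3.1623 → capped at 1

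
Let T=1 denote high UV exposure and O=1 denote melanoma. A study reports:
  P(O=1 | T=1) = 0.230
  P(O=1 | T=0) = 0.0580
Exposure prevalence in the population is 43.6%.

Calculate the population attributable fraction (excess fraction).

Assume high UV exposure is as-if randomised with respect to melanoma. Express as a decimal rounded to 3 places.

Let p₁ = 0.23, p₀ = 0.058.
Overall risk P(Y=1) = π·p₁ + (1−π)·p₀ = 0.436×0.23 + 0.564×0.058 = 0.13299.
Under exogeneity, PAF = [P(Y=1) − p₀] / P(Y=1).
PAF = (0.13299 − 0.058) / 0.13299 ≈ 0.5639

PAF ≈ 0.564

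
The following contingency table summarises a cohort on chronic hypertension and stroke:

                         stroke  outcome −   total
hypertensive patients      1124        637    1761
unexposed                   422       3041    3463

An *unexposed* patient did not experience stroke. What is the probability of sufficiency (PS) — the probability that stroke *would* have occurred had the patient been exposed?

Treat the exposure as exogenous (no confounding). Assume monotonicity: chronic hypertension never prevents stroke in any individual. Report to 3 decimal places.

p₁ = P(outcome | exposed) = 1124/1761 = 0.63827
p₀ = P(outcome | unexposed) = 422/3463 = 0.12186
Under exogeneity and monotonicity, PS = (p₁ − p₀)/(1 − p₀).
PS = (0.63827 − 0.12186) / 0.87814 ≈ 0.5881

PS ≈ 0.588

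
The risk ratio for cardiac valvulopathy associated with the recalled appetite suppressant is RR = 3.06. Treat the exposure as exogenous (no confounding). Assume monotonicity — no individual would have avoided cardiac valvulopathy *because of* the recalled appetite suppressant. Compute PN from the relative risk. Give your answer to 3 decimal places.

Under exogeneity and monotonicity, PN = (RR − 1) / RR = 1 − 1/RR.
PN = (3.06 − 1) / 3.06 = 2.06 / 3.06 ≈ 0.6732

PN ≈ 0.673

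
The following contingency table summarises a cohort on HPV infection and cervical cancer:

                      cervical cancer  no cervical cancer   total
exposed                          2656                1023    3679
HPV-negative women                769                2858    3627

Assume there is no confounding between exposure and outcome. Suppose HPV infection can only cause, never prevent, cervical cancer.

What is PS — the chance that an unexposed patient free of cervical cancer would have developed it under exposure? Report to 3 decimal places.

p₁ = P(outcome | exposed) = 2656/3679 = 0.72194
p₀ = P(outcome | unexposed) = 769/3627 = 0.21202
Under exogeneity and monotonicity, PS = (p₁ − p₀)/(1 − p₀).
PS = (0.72194 − 0.21202) / 0.78798 ≈ 0.6471

PS ≈ 0.647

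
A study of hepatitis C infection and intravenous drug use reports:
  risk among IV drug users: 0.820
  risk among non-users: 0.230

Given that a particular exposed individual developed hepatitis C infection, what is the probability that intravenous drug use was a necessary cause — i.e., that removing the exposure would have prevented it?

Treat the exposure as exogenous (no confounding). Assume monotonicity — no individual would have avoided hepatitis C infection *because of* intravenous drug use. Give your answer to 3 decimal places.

Let p₁ = 0.82, p₀ = 0.23.
Under exogeneity and monotonicity, PN = (p₁ − p₀) / p₁.
PN = (0.82 − 0.23) / 0.82 = 0.59 / 0.82 ≈ 0.7195

PN ≈ 0.720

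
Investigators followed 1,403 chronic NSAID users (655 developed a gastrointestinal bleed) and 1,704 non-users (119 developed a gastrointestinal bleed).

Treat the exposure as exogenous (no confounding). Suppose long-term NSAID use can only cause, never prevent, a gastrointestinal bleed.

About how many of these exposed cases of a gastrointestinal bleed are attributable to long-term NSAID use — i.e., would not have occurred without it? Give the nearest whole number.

about 557 cases

p₁ = P(outcome | exposed) = 655/1403 = 0.46686
p₀ = P(outcome | unexposed) = 119/1704 = 0.069836
PN = (p₁ − p₀)/p₁ = (0.46686 − 0.069836) / 0.46686 ≈ 0.85041.
Attributable cases ≈ PN × (exposed cases) = 0.85041 × 655 ≈ 557.02.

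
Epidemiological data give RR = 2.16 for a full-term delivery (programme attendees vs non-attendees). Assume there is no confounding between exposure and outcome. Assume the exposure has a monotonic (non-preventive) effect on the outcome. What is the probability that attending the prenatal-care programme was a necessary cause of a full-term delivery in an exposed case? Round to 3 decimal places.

PN ≈ 0.537

Under exogeneity and monotonicity, PN = (RR − 1) / RR = 1 − 1/RR.
PN = (2.16 − 1) / 2.16 = 1.16 / 2.16 ≈ 0.5370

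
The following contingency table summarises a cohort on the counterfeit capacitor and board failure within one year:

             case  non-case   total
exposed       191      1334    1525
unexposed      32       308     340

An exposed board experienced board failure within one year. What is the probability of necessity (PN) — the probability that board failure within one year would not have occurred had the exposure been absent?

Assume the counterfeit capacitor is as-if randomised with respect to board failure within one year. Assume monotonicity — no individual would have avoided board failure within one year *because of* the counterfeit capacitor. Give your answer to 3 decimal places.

p₁ = P(outcome | exposed) = 191/1525 = 0.12525
p₀ = P(outcome | unexposed) = 32/340 = 0.094118
Under exogeneity and monotonicity, PN = (p₁ − p₀)/p₁.
PN = (0.12525 − 0.094118) / 0.12525 ≈ 0.2485

PN ≈ 0.249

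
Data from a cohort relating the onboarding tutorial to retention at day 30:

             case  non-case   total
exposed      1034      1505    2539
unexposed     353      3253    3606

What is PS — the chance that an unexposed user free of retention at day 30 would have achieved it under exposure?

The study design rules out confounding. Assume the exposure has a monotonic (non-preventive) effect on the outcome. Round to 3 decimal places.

PS ≈ 0.343

p₁ = P(outcome | exposed) = 1034/2539 = 0.40725
p₀ = P(outcome | unexposed) = 353/3606 = 0.097892
Under exogeneity and monotonicity, PS = (p₁ − p₀)/(1 − p₀).
PS = (0.40725 − 0.097892) / 0.90211 ≈ 0.3429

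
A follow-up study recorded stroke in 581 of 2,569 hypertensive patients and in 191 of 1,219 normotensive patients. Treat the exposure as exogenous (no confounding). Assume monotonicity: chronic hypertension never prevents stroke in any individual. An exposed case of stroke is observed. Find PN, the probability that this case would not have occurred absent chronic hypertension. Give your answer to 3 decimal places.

p₁ = P(outcome | exposed) = 581/2569 = 0.22616
p₀ = P(outcome | unexposed) = 191/1219 = 0.15669
Under exogeneity and monotonicity, PN = (p₁ − p₀) / p₁.
PN = (0.22616 − 0.15669) / 0.22616 = 0.069472 / 0.22616 ≈ 0.3072

PN ≈ 0.307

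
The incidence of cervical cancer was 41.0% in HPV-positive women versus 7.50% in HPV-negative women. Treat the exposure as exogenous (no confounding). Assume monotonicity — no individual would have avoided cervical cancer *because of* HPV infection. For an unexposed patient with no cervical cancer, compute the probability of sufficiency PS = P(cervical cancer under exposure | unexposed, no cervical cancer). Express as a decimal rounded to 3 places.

p₁ = 0.41, p₀ = 0.075.
Under exogeneity and monotonicity, PS = (p₁ − p₀) / (1 − p₀).
PS = (0.41 − 0.075) / (1 − 0.075) = 0.335 / 0.925 ≈ 0.3622

PS ≈ 0.362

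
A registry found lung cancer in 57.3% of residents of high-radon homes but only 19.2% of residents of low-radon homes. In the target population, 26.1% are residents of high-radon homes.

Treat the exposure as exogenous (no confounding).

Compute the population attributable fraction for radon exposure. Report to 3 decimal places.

p₁ = 0.573, p₀ = 0.192.
Overall risk P(Y=1) = π·p₁ + (1−π)·p₀ = 0.261×0.573 + 0.739×0.192 = 0.29144.
Under exogeneity, PAF = [P(Y=1) − p₀] / P(Y=1).
PAF = (0.29144 − 0.192) / 0.29144 ≈ 0.3412

PAF ≈ 0.341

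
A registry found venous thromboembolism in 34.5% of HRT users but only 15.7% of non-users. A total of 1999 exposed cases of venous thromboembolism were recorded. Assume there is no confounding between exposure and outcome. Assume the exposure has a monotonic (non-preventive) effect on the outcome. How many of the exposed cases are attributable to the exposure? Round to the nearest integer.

about 1089 cases

p₁ = 0.345, p₀ = 0.157.
PN = (p₁ − p₀)/p₁ = (0.345 − 0.157) / 0.345 ≈ 0.54493.
Attributable cases ≈ PN × (exposed cases) = 0.54493 × 1999 ≈ 1089.31.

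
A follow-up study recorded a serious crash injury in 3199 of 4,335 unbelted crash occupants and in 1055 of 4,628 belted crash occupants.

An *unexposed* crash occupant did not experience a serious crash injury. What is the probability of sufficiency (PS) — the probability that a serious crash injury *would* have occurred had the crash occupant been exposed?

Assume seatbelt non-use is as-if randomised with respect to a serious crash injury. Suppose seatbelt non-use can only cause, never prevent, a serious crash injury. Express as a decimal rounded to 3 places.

PS ≈ 0.661

p₁ = P(outcome | exposed) = 3199/4335 = 0.73795
p₀ = P(outcome | unexposed) = 1055/4628 = 0.22796
Under exogeneity and monotonicity, PS = (p₁ − p₀) / (1 − p₀).
PS = (0.73795 − 0.22796) / (1 − 0.22796) = 0.50999 / 0.77204 ≈ 0.6606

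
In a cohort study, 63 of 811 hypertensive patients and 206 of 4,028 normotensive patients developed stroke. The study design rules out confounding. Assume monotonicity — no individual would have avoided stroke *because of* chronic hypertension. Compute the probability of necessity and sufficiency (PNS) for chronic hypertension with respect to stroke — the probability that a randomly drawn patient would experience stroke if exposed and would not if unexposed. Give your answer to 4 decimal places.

p₁ = P(outcome | exposed) = 63/811 = 0.077682
p₀ = P(outcome | unexposed) = 206/4028 = 0.051142
Under exogeneity and monotonicity, PNS = p₁ − p₀.
PNS = 0.077682 − 0.051142 = 0.02654

PNS ≈ 0.0265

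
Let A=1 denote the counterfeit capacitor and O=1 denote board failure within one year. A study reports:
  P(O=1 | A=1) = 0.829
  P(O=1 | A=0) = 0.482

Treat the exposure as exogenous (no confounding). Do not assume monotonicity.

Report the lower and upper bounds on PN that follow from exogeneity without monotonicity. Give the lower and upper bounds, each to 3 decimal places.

Let p₁ = 0.829, p₀ = 0.482.
Under exogeneity alone the bounds on PN are max{0,(p₁−p₀)/p₁} ≤ PN ≤ min{1,(1−p₀)/p₁}.
  lower = (p₁ − p₀)/p₁ = 0.347 / 0.829 ≈ 0.4186
  upper = min{1, (1 − p₀)/p₁} = 0.518 / 0.829 ≈ 0.6248

0.419 ≤ PN ≤ 0.625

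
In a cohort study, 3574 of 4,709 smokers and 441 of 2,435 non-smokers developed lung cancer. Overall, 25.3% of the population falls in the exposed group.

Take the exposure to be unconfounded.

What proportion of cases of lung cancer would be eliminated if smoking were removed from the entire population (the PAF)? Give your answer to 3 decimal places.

p₁ = P(outcome | exposed) = 3574/4709 = 0.75897
p₀ = P(outcome | unexposed) = 441/2435 = 0.18111
Overall risk P(Y=1) = π·p₁ + (1−π)·p₀ = 0.253×0.75897 + 0.747×0.18111 = 0.32731.
Under exogeneity, PAF = [P(Y=1) − p₀] / P(Y=1).
PAF = (0.32731 − 0.18111) / 0.32731 ≈ 0.4467

PAF ≈ 0.447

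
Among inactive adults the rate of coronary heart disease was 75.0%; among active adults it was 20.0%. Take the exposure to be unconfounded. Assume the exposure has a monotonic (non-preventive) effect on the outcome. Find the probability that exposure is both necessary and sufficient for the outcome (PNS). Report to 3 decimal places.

p₁ = 0.75, p₀ = 0.2.
Under exogeneity and monotonicity, PNS = p₁ − p₀.
PNS = 0.75 − 0.2 = 0.55

PNS ≈ 0.550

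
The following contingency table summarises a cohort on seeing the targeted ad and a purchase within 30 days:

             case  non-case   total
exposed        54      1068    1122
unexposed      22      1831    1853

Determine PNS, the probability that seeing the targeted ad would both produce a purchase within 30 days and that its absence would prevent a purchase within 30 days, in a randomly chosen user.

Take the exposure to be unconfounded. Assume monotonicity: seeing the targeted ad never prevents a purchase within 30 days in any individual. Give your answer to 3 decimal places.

p₁ = P(outcome | exposed) = 54/1122 = 0.048128
p₀ = P(outcome | unexposed) = 22/1853 = 0.011873
Under exogeneity and monotonicity, PNS = p₁ − p₀.
PNS = 0.048128 − 0.011873 = 0.036256

PNS ≈ 0.036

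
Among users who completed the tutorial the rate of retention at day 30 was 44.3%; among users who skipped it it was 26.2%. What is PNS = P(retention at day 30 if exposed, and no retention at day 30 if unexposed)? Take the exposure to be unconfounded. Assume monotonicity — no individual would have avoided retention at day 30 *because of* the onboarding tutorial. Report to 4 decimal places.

PNS ≈ 0.1810

p₁ = 0.443, p₀ = 0.262.
Under exogeneity and monotonicity, PNS = p₁ − p₀.
PNS = 0.443 − 0.262 = 0.181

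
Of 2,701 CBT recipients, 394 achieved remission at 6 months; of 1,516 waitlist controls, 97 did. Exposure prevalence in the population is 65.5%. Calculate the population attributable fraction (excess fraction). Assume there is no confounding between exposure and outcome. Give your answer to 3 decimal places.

PAF ≈ 0.456

p₁ = P(outcome | exposed) = 394/2701 = 0.14587
p₀ = P(outcome | unexposed) = 97/1516 = 0.063984
Overall risk P(Y=1) = π·p₁ + (1−π)·p₀ = 0.655×0.14587 + 0.345×0.063984 = 0.11762.
Under exogeneity, PAF = [P(Y=1) − p₀] / P(Y=1).
PAF = (0.11762 − 0.063984) / 0.11762 ≈ 0.4560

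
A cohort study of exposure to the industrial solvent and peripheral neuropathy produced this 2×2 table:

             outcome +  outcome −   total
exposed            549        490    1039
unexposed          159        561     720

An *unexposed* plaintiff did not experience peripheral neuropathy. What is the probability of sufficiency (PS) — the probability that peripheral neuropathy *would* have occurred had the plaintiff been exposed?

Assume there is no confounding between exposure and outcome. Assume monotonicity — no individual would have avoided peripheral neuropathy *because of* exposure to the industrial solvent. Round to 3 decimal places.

PS ≈ 0.395

p₁ = P(outcome | exposed) = 549/1039 = 0.52839
p₀ = P(outcome | unexposed) = 159/720 = 0.22083
Under exogeneity and monotonicity, PS = (p₁ − p₀)/(1 − p₀).
PS = (0.52839 − 0.22083) / 0.77917 ≈ 0.3947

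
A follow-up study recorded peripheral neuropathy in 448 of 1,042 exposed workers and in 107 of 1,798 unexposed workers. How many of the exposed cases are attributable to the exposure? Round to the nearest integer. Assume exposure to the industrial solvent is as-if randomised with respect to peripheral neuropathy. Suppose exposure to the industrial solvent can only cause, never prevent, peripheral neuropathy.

p₁ = P(outcome | exposed) = 448/1042 = 0.42994
p₀ = P(outcome | unexposed) = 107/1798 = 0.059511
PN = (p₁ − p₀)/p₁ = (0.42994 − 0.059511) / 0.42994 ≈ 0.86158.
Attributable cases ≈ PN × (exposed cases) = 0.86158 × 448 ≈ 385.99.

about 386 cases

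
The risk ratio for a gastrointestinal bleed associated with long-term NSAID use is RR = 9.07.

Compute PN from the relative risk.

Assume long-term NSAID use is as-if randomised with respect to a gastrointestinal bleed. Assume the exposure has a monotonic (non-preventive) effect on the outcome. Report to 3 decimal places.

PN ≈ 0.890

Under exogeneity and monotonicity, PN = (RR − 1) / RR = 1 − 1/RR.
PN = (9.07 − 1) / 9.07 = 8.07 / 9.07 ≈ 0.8897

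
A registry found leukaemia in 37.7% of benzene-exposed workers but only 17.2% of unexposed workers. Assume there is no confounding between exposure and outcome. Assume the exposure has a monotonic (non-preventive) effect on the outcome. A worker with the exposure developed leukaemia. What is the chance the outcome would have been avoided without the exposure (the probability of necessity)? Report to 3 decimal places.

PN ≈ 0.544

p₁ = 0.377, p₀ = 0.172.
Under exogeneity and monotonicity, PN = (p₁ − p₀) / p₁.
PN = (0.377 − 0.172) / 0.377 = 0.205 / 0.377 ≈ 0.5438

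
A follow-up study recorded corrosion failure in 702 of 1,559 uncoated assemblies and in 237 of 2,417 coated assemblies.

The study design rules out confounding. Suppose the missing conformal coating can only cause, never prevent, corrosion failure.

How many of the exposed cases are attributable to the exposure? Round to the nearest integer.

about 549 cases

p₁ = P(outcome | exposed) = 702/1559 = 0.45029
p₀ = P(outcome | unexposed) = 237/2417 = 0.098055
PN = (p₁ − p₀)/p₁ = (0.45029 − 0.098055) / 0.45029 ≈ 0.78224.
Attributable cases ≈ PN × (exposed cases) = 0.78224 × 702 ≈ 549.13.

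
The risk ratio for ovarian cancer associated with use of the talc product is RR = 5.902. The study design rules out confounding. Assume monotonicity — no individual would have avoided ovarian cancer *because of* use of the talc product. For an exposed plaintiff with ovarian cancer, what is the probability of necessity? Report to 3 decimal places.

Under exogeneity and monotonicity, PN = (RR − 1) / RR = 1 − 1/RR.
PN = (5.902 − 1) / 5.902 = 4.902 / 5.902 ≈ 0.8306

PN ≈ 0.831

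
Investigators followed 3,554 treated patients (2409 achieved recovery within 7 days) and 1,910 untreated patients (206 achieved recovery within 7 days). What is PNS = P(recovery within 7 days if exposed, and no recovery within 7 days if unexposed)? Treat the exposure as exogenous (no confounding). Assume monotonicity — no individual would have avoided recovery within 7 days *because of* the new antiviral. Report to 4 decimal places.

PNS ≈ 0.5700

p₁ = P(outcome | exposed) = 2409/3554 = 0.67783
p₀ = P(outcome | unexposed) = 206/1910 = 0.10785
Under exogeneity and monotonicity, PNS = p₁ − p₀.
PNS = 0.67783 − 0.10785 = 0.56997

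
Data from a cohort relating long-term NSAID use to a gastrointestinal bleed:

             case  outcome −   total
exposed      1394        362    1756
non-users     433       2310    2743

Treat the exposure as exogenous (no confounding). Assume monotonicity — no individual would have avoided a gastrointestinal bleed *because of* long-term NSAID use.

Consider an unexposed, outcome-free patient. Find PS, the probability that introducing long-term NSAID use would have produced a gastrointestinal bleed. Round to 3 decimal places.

PS ≈ 0.755

p₁ = P(outcome | exposed) = 1394/1756 = 0.79385
p₀ = P(outcome | unexposed) = 433/2743 = 0.15786
Under exogeneity and monotonicity, PS = (p₁ − p₀) / (1 − p₀).
PS = (0.79385 − 0.15786) / (1 − 0.15786) = 0.63599 / 0.84214 ≈ 0.7552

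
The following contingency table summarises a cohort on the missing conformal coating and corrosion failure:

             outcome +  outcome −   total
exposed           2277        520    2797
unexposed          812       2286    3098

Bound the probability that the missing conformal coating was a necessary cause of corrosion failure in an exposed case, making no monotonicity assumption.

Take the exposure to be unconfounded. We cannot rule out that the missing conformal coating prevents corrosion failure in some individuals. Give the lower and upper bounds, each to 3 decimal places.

p₁ = P(outcome | exposed) = 2277/2797 = 0.81409
p₀ = P(outcome | unexposed) = 812/3098 = 0.2621
Under exogeneity alone the bounds on PN are max{0,(p₁−p₀)/p₁} ≤ PN ≤ min{1,(1−p₀)/p₁}.
  lower = (p₁ − p₀)/p₁ = 0.55198 / 0.81409 ≈ 0.6780
  upper = min{1, (1 − p₀)/p₁} = 0.7379 / 0.81409 ≈ 0.9064

0.678 ≤ PN ≤ 0.906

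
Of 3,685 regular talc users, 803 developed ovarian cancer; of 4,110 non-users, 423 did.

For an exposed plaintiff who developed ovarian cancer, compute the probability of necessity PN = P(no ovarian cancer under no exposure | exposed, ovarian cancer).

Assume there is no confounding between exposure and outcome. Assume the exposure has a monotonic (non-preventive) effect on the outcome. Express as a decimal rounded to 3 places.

PN ≈ 0.528

p₁ = P(outcome | exposed) = 803/3685 = 0.21791
p₀ = P(outcome | unexposed) = 423/4110 = 0.10292
Under exogeneity and monotonicity, PN = (p₁ − p₀) / p₁.
PN = (0.21791 − 0.10292) / 0.21791 = 0.11499 / 0.21791 ≈ 0.5277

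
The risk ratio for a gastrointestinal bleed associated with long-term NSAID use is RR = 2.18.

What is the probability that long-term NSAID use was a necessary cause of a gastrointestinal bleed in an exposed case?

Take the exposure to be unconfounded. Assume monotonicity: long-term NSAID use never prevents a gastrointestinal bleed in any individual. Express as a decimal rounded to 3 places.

Under exogeneity and monotonicity, PN = (RR − 1) / RR = 1 − 1/RR.
PN = (2.18 − 1) / 2.18 = 1.18 / 2.18 ≈ 0.5413

PN ≈ 0.541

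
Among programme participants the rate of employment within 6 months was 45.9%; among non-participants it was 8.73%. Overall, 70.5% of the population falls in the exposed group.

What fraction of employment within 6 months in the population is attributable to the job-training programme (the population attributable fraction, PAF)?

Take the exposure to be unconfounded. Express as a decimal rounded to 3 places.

p₁ = 0.459, p₀ = 0.0873.
Overall risk P(Y=1) = π·p₁ + (1−π)·p₀ = 0.705×0.459 + 0.295×0.0873 = 0.34935.
Under exogeneity, PAF = [P(Y=1) − p₀] / P(Y=1).
PAF = (0.34935 − 0.0873) / 0.34935 ≈ 0.7501

PAF ≈ 0.750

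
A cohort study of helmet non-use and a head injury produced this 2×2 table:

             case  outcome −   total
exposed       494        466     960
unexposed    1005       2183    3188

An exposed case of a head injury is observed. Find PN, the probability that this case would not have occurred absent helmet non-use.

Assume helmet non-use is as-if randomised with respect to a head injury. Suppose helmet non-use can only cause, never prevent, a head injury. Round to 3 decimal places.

PN ≈ 0.387

p₁ = P(outcome | exposed) = 494/960 = 0.51458
p₀ = P(outcome | unexposed) = 1005/3188 = 0.31524
Under exogeneity and monotonicity, PN = (p₁ − p₀)/p₁.
PN = (0.51458 − 0.31524) / 0.51458 ≈ 0.3874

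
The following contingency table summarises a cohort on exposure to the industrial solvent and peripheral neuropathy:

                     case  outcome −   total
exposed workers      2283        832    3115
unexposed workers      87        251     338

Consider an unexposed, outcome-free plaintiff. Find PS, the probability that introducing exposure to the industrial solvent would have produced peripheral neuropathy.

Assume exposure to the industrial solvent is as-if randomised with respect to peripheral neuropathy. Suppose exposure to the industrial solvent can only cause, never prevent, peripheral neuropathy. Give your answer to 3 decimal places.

PS ≈ 0.640

p₁ = P(outcome | exposed) = 2283/3115 = 0.73291
p₀ = P(outcome | unexposed) = 87/338 = 0.2574
Under exogeneity and monotonicity, PS = (p₁ − p₀) / (1 − p₀).
PS = (0.73291 − 0.2574) / (1 − 0.2574) = 0.47551 / 0.7426 ≈ 0.6403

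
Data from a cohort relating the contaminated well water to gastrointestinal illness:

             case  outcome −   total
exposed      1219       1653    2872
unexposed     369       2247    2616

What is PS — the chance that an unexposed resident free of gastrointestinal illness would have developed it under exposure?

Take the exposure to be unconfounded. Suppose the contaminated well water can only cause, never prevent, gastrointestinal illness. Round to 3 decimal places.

p₁ = P(outcome | exposed) = 1219/2872 = 0.42444
p₀ = P(outcome | unexposed) = 369/2616 = 0.14106
Under exogeneity and monotonicity, PS = (p₁ − p₀)/(1 − p₀).
PS = (0.42444 − 0.14106) / 0.85894 ≈ 0.3299

PS ≈ 0.330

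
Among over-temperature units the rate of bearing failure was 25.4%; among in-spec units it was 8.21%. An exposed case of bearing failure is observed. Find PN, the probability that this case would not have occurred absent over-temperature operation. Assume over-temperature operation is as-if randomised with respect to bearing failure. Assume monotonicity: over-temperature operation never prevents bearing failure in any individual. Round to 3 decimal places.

p₁ = 0.254, p₀ = 0.0821.
Under exogeneity and monotonicity, PN = (p₁ − p₀) / p₁.
PN = (0.254 − 0.0821) / 0.254 = 0.1719 / 0.254 ≈ 0.6768

PN ≈ 0.677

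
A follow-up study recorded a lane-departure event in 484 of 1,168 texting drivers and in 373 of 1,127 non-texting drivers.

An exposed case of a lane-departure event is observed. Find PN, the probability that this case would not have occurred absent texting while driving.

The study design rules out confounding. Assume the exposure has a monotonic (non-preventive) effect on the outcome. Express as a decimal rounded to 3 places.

p₁ = P(outcome | exposed) = 484/1168 = 0.41438
p₀ = P(outcome | unexposed) = 373/1127 = 0.33097
Under exogeneity and monotonicity, PN = (p₁ − p₀) / p₁.
PN = (0.41438 − 0.33097) / 0.41438 = 0.083416 / 0.41438 ≈ 0.2013

PN ≈ 0.201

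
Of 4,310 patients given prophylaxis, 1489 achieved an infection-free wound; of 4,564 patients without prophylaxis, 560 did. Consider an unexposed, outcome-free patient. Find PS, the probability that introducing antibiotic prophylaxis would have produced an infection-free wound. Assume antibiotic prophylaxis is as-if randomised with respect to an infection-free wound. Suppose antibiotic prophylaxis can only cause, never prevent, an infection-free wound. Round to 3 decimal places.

p₁ = P(outcome | exposed) = 1489/4310 = 0.34548
p₀ = P(outcome | unexposed) = 560/4564 = 0.1227
Under exogeneity and monotonicity, PS = (p₁ − p₀) / (1 − p₀).
PS = (0.34548 − 0.1227) / (1 − 0.1227) = 0.22278 / 0.8773 ≈ 0.2539

PS ≈ 0.254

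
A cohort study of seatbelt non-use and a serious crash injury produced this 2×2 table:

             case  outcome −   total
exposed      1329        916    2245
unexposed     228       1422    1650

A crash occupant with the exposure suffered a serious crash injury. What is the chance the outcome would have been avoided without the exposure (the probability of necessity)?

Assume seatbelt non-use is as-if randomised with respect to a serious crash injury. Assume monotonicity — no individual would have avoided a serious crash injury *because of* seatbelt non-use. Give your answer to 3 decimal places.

p₁ = P(outcome | exposed) = 1329/2245 = 0.59198
p₀ = P(outcome | unexposed) = 228/1650 = 0.13818
Under exogeneity and monotonicity, PN = (p₁ − p₀) / p₁.
PN = (0.59198 − 0.13818) / 0.59198 = 0.4538 / 0.59198 ≈ 0.7666

PN ≈ 0.767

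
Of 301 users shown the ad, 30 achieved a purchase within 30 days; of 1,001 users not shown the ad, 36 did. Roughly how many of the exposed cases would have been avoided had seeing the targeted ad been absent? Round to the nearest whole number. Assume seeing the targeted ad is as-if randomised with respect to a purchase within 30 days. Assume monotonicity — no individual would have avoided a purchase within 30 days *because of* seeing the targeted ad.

p₁ = P(outcome | exposed) = 30/301 = 0.099668
p₀ = P(outcome | unexposed) = 36/1001 = 0.035964
PN = (p₁ − p₀)/p₁ = (0.099668 − 0.035964) / 0.099668 ≈ 0.63916.
Attributable cases ≈ PN × (exposed cases) = 0.63916 × 30 ≈ 19.17.

about 19 cases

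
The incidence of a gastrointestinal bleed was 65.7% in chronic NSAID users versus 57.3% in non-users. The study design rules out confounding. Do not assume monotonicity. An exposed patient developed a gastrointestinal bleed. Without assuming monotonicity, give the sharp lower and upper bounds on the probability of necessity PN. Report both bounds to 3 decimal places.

0.128 ≤ PN ≤ 0.650

p₁ = 0.657, p₀ = 0.573.
Under exogeneity alone the bounds on PN are max{0,(p₁−p₀)/p₁} ≤ PN ≤ min{1,(1−p₀)/p₁}.
  lower = (p₁ − p₀)/p₁ = 0.084 / 0.657 ≈ 0.1279
  upper = min{1, (1 − p₀)/p₁} = 0.427 / 0.657 ≈ 0.6499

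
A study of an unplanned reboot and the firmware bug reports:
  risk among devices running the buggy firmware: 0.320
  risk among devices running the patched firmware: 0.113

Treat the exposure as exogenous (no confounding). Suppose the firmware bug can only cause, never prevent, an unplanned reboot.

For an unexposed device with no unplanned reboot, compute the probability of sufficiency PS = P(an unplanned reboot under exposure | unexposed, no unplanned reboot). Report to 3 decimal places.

PS ≈ 0.233

Let p₁ = 0.32, p₀ = 0.113.
Under exogeneity and monotonicity, PS = (p₁ − p₀) / (1 − p₀).
PS = (0.32 − 0.113) / (1 − 0.113) = 0.207 / 0.887 ≈ 0.2334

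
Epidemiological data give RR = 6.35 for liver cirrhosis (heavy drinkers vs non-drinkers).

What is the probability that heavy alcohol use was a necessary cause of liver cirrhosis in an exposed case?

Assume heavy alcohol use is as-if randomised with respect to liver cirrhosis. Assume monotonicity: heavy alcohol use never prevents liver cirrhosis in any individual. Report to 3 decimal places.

Under exogeneity and monotonicity, PN = (RR − 1) / RR = 1 − 1/RR.
PN = (6.35 − 1) / 6.35 = 5.35 / 6.35 ≈ 0.8425

PN ≈ 0.843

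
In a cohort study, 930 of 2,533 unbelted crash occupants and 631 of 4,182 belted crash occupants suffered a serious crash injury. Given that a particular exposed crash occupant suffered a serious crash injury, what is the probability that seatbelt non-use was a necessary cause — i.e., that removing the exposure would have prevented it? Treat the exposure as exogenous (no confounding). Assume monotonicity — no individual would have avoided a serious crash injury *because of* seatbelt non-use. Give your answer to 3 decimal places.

PN ≈ 0.589

p₁ = P(outcome | exposed) = 930/2533 = 0.36715
p₀ = P(outcome | unexposed) = 631/4182 = 0.15088
Under exogeneity and monotonicity, PN = (p₁ − p₀) / p₁.
PN = (0.36715 − 0.15088) / 0.36715 = 0.21627 / 0.36715 ≈ 0.5890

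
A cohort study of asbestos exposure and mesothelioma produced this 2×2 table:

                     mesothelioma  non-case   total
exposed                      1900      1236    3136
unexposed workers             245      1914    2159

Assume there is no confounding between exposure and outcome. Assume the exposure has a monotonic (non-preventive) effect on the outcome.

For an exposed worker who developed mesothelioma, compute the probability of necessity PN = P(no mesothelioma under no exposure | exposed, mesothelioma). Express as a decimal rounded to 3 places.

p₁ = P(outcome | exposed) = 1900/3136 = 0.60587
p₀ = P(outcome | unexposed) = 245/2159 = 0.11348
Under exogeneity and monotonicity, PN = (p₁ − p₀)/p₁.
PN = (0.60587 − 0.11348) / 0.60587 ≈ 0.8127

PN ≈ 0.813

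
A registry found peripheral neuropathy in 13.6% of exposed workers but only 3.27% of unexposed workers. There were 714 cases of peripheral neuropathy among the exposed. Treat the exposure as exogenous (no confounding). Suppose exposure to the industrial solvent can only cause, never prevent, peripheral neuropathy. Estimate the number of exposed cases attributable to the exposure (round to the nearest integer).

p₁ = 0.136, p₀ = 0.0327.
PN = (p₁ − p₀)/p₁ = (0.136 − 0.0327) / 0.136 ≈ 0.75956.
Attributable cases ≈ PN × (exposed cases) = 0.75956 × 714 ≈ 542.32.

about 542 cases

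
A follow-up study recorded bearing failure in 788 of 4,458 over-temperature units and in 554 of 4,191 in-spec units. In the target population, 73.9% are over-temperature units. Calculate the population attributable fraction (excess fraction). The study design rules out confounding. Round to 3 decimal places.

p₁ = P(outcome | exposed) = 788/4458 = 0.17676
p₀ = P(outcome | unexposed) = 554/4191 = 0.13219
Overall risk P(Y=1) = π·p₁ + (1−π)·p₀ = 0.739×0.17676 + 0.261×0.13219 = 0.16513.
Under exogeneity, PAF = [P(Y=1) − p₀] / P(Y=1).
PAF = (0.16513 − 0.13219) / 0.16513 ≈ 0.1995

PAF ≈ 0.199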